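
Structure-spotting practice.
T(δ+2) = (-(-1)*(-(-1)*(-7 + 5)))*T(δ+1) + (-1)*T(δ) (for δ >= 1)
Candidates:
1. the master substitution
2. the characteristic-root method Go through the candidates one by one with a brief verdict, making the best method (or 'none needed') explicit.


Best approach: the characteristic-root method — shift-invariance with fixed coefficients calls for exponential trials; the characteristic polynomial finds every r^δ.
- the master substitution: there is no divide-the-index recursive argument.
- the characteristic-root method: applicable, and directly so.


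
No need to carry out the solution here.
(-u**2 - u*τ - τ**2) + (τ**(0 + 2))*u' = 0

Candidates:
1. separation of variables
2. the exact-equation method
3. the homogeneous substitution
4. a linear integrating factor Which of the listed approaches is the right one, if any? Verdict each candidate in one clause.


Verdict: the homogeneous substitution — solved for the derivative, the right side is unchanged under scaling τ and u together — it depends only on the ratio u/τ, so substitute a single ratio variable.
- separation of variables — no division isolates the independent variable from the unknown.
- the exact-equation method: the cross partial derivatives disagree, so no single potential exists.
- the homogeneous substitution — applicable, and directly so.
- a linear integrating factor: a nonlinear term in the unknown puts this outside the integrating-factor template.


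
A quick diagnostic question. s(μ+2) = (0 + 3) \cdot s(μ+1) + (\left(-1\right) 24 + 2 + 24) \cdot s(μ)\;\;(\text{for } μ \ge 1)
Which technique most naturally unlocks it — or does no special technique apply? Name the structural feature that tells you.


Technique: the characteristic-root method — this is the constant-coefficient homogeneous case — the whole solution in μ reduces to a polynomial's roots.


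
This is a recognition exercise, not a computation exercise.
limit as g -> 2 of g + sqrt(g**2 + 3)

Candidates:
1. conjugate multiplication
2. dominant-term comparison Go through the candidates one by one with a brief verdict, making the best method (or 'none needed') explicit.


Technique: no special technique — no zero denominators, no indeterminate clash at 2 — substitute and read off the value.
- conjugate multiplication — the conjugate move applies to radical differences, which this is not.
- dominant-term comparison — this is not a rational comparison of growth rates at infinity.


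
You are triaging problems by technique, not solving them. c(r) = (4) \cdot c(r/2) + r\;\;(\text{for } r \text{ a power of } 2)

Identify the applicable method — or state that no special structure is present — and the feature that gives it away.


Method: the master substitution — the argument contracts 2-fold per step: reindex r exponentially and solve the linear recurrence in the new index.


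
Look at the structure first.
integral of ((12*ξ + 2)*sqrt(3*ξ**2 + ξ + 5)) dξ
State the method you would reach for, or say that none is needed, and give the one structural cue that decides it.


Method: u-substitution — differentiating the inner expression 3*ξ**2 + ξ + 5 produces the factor 12*ξ + 2 up to a constant multiple, so substituting u = 3*ξ**2 + ξ + 5 reduces everything to a one-variable integral in u.


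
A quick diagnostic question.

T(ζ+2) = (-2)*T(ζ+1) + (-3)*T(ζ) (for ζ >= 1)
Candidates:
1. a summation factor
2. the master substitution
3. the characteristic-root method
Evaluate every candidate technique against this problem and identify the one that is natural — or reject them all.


Technique: the characteristic-root method — linear, homogeneous, constant coefficients: solutions of the form r^ζ exist — find the roots of the characteristic polynomial.
- a summation factor — a summation factor telescopes one-step recursions; this one carries higher-order memory.
- the master substitution: no fixed divisor shrinks the index between calls.
- the characteristic-root method — applicable, and directly so.


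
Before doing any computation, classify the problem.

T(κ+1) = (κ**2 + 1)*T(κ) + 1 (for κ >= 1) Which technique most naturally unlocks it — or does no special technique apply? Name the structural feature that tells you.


Method: a summation factor — the coefficient κ**2 + 1 drifts with the index, so no fixed root exists; normalizing by the cumulative product telescopes it.


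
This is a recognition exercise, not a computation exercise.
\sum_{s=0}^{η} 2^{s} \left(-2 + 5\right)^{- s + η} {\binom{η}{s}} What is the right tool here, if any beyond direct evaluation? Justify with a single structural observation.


Technique: the binomial theorem — binomial coefficients against complementary powers of 2 and (-2 + 5): recognize the binomial expansion and resum.


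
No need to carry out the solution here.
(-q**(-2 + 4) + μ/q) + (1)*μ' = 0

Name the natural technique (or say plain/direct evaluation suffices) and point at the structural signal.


Best approach: a linear integrating factor — the unknown enters only to the first power against a nonzero forcing term — the integrating-factor template applies directly.


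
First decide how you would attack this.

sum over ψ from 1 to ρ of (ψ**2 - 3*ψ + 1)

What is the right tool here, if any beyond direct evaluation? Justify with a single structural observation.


Method: no special technique — recognize the absence of structure: constant-multiple powers of ψ summed plainly, no special method required.


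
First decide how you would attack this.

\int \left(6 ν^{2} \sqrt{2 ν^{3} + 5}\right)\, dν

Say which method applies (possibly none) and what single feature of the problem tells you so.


Verdict: u-substitution — collected, the integrand has one factor that is, up to a constant, the derivative of an inner expression the rest depends on — substitute for that inner expression.


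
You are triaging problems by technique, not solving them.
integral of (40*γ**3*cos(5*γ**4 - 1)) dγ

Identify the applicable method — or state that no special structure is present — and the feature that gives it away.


Verdict: u-substitution — the only nontrivial dependence routes through 5*γ**4 - 1, whose derivative supplies the leftover factor up to a constant multiple — u = 5*γ**4 - 1 flattens it.


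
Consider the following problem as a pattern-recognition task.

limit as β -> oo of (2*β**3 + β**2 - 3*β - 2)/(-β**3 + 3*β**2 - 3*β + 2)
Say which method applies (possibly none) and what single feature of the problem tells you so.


Verdict: dominant-term comparison — divide through by the highest power of β; every lower-order term dies and the dominant terms decide the limit. Differentiating the expression as a single quotient would eventually settle it as well; matching dominant growth settles it immediately.


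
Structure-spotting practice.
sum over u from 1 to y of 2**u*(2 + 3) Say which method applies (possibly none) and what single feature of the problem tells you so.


Best approach: the geometric series formula — each term is 2 times the previous one, so the geometric-series formula applies directly.


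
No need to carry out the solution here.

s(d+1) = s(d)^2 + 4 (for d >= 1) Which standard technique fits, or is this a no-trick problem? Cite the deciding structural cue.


Verdict: no special technique — no ansatz, no master substitution, no summation factor survives the nonlinearity here.


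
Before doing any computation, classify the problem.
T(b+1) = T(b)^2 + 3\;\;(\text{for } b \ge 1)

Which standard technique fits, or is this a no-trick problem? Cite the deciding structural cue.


Verdict: no special technique — this one you iterate or analyze qualitatively: the nonlinearity defeats linear solution methods.


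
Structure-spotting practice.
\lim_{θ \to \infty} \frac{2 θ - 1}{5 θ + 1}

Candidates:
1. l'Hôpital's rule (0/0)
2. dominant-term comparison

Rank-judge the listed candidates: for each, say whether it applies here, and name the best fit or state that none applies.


Best approach: dominant-term comparison — divide by the highest power of θ present: lower-order terms vanish and the dominant ratio remains.
- l'Hôpital's rule (0/0) — viewed as a single quotient this runs to ∞/∞, not the 0/0 clash this candidate addresses; an at-infinity variant of the rule would resolve it, but comparing leading growth reads the answer without differentiating.
- dominant-term comparison: applies; the problem has the shape this method handles.


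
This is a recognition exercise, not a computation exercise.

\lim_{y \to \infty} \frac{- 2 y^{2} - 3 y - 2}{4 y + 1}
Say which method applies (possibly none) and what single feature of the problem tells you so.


Best approach: dominant-term comparison — growth-rate triage: the leading powers of y decide the limit, everything else is noise. l'Hôpital's at-infinity variant applies to the expression viewed as a single quotient; the leading-term comparison is the direct route.


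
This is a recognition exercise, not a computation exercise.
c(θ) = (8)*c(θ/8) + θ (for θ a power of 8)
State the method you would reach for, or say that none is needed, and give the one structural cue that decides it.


Method: the master substitution — index division is the fingerprint: θ/8 in the recursive call means substitute θ = 8^m.


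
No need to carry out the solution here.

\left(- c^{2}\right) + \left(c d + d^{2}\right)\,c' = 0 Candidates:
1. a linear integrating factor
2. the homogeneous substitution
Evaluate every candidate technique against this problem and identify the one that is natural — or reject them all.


Method: the homogeneous substitution — solved for the derivative, the right side is unchanged under scaling d and c together — it depends only on the ratio c/d, so substitute a single ratio variable. Rewriting — with the variables' roles exchanged where the shape demands it — would expose a Bernoulli structure too; the homogeneous substitution simply reads the degrees directly.
- a linear integrating factor: the unknown enters nonlinearly (through a power, a denominator, or a transcendental function), which the linear integrating-factor recipe cannot absorb as-is — any repair would come from a preliminary substitution, not the factor.
- the homogeneous substitution — applicable, and directly so.


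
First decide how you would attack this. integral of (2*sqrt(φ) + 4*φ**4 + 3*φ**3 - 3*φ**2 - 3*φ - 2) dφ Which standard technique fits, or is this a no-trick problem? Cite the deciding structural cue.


Diagnosis: no special technique — scan for structure and find none: constant multiples of powers of φ, integrate directly.


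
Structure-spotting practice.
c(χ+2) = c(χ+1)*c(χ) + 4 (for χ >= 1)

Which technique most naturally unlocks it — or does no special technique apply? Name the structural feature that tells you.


Technique: no special technique — the sequence value feeds back through itself nonlinearly — linear superposition fails, and every superposition-based closed form fails with it.


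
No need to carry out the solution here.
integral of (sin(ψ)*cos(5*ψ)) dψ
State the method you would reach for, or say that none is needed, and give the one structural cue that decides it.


Method: a trigonometric identity — distinct frequencies under one product (sin(ψ)*cos(5*ψ)): the product-to-sum identity is the systematic route to an integrable form.


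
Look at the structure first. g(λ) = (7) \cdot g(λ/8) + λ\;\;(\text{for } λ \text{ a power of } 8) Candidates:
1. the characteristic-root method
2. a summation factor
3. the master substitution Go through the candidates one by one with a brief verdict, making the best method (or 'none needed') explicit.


Verdict: the master substitution — the argument contracts 8-fold per step: reindex λ exponentially and solve the linear recurrence in the new index.
- the characteristic-root method: a divided-index call is not the fixed-shift linear shape that characteristic roots solve.
- a summation factor: the recursion divides its index rather than shifting it — there is no previous-term chain for a summation factor to telescope.
- the master substitution — yes — fits the structure here.


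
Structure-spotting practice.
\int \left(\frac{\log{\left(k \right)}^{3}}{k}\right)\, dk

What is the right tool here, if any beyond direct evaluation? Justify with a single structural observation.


Best approach: u-substitution — everything non-trivial happens through the inner expression \log{\left(k \right)}, and its derivative accounts for the remaining factor up to a constant, so set u = \log{\left(k \right)}.


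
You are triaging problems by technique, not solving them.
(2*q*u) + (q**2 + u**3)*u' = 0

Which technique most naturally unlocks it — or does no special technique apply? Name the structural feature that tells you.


Diagnosis: the exact-equation method — the cross partial derivatives of 2*q*u and q**2 + u**3 agree, so the left side is the total differential of one potential in q and u.


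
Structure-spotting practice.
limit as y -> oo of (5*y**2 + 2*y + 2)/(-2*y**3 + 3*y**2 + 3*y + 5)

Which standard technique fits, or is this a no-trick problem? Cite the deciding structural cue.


Best approach: dominant-term comparison — divide by the highest power of y present: lower-order terms vanish and the dominant ratio remains. l'Hôpital's at-infinity variant applies to the expression viewed as a single quotient; the leading-term comparison is the direct route.


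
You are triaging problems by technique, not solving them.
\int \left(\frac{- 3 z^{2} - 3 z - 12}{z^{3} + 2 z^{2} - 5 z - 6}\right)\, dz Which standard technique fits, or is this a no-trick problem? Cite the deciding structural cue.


Best approach: partial fractions — the bottom factors while the top stays lower-degree — split into simple fractions and integrate piece by piece.


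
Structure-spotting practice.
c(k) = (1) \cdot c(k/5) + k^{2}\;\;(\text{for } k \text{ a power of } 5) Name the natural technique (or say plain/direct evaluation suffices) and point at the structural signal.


Diagnosis: the master substitution — treat m = log base 5 of k as the new clock: one recursion step advances m by one while k scales by 5.


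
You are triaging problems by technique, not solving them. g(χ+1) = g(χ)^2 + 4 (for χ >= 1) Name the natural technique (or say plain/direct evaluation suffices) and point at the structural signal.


Diagnosis: no special technique — each new value is a nonlinear function of earlier ones — scaling arguments and superposition both fail.


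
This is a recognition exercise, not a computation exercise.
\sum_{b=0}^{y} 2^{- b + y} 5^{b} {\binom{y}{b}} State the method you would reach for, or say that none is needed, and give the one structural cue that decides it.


Diagnosis: the binomial theorem — the binomial coefficients weight matched powers of 5 and 2, which is exactly the expansion of a binomial power.


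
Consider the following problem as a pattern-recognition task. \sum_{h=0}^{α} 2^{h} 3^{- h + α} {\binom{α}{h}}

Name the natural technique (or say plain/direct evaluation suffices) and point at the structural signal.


Technique: the binomial theorem — terms weighting {\binom{α}{h}} against matched powers of 2 and 3 reassemble into (2 + 3)^α by the binomial theorem.


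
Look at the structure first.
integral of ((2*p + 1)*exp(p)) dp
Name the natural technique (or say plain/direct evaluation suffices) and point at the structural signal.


Method: integration by parts — differentiate 2*p + 1, integrate exp(p): each pass lowers the polynomial degree, so parts terminates.


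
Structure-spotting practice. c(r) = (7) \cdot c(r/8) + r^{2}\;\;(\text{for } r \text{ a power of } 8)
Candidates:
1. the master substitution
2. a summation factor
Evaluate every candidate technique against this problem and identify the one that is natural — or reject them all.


Method: the master substitution — the argument contracts 8-fold per step: reindex r exponentially and solve the linear recurrence in the new index.
- the master substitution: yes — fits the structure here.
- a summation factor — the recursion divides its index rather than shifting it — there is no previous-term chain for a summation factor to telescope.


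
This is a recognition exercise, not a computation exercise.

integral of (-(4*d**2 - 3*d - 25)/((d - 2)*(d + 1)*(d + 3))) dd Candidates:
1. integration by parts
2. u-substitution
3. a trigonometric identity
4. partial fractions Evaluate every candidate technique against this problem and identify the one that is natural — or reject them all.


Verdict: partial fractions — a proper rational integrand whose denominator splits into simpler factors — decompose into partial fractions first.
- integration by parts — no split into a nonconstant polynomial times one of the standard kernels — exp, sine, or cosine of a linear argument, or a logarithm — applies here.
- u-substitution: no subexpression of the integrand pairs with its own derivative as a factor — individual terms may offer their own substitutions, but any change of variable covering the whole integral would have to be constructed from outside the expression.
- a trigonometric identity: with no trigonometric functions present, identity rewriting has no target.
- partial fractions — applies; the problem has the shape this method handles.


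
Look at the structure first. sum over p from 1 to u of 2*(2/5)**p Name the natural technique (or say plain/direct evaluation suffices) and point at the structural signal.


Method: the geometric series formula — term-over-term division gives 2/5 every time — index-free ratio, geometric sum formula applies.


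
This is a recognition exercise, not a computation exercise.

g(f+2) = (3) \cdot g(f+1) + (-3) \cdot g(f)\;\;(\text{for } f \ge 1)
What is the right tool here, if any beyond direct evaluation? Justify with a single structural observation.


Diagnosis: the characteristic-root method — because shifting f leaves the equation's coefficients unchanged, exponential trials reduce it to algebra.


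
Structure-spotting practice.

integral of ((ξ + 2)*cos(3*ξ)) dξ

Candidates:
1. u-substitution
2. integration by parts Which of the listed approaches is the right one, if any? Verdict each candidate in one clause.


Best approach: integration by parts — ξ + 2 dies after finitely many derivatives while cos(3*ξ) cycles under integration — the tabular/parts setup.
- u-substitution — no subexpression of the integrand pairs with its own derivative as a factor — individual terms may offer their own substitutions, but any change of variable covering the whole integral would have to be constructed from outside the expression.
- integration by parts — applies; the problem has the shape this method handles.


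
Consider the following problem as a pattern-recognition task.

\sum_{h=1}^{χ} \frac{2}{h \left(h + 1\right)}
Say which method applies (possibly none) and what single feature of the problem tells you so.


Best approach: telescoping — split \frac{2}{h \left(h + 1\right)} by partial fractions and the pieces are one function at shifted arguments — interior terms cancel.


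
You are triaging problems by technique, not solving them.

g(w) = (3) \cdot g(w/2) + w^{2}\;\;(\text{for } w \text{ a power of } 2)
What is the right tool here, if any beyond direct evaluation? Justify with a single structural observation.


Technique: the master substitution — the argument shrinks by the factor 2, so measure the index on a logarithmic scale and the recursion becomes a shift.


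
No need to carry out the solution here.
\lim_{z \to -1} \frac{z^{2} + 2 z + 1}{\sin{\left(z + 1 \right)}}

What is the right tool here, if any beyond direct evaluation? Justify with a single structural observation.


Best approach: l'Hôpital's rule (0/0) — numerator and denominator both vanish at -1 — a genuine 0/0 form, which is exactly when l'Hôpital applies. A local series expansion at the point resolves it as well; the rule is the packaged version of that step.


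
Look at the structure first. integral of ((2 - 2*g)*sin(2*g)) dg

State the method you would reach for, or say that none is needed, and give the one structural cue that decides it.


Diagnosis: integration by parts — differentiate 2 - 2*g, integrate sin(2*g): each pass lowers the polynomial degree, so parts terminates.


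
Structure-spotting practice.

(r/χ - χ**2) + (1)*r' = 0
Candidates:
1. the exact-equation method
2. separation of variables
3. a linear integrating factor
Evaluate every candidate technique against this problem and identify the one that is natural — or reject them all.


Method: a linear integrating factor — the unknown enters only to the first power against a nonzero forcing term — the integrating-factor template applies directly.
- the exact-equation method — exactness fails on the nose — the mixed partials do not match.
- separation of variables — the two dependences are entangled, not a clean product of one-variable pieces.
- a linear integrating factor: a fit — the right tool for this form.


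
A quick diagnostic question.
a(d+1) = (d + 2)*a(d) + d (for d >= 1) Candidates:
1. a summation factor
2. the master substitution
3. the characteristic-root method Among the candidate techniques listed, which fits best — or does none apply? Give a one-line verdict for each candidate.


Best approach: a summation factor — one-term recursion with variable weight d + 2 is solved by product normalization, not by root-finding.
- a summation factor: yes, a natural case for it.
- the master substitution: there is no divide-the-index recursive argument.
- the characteristic-root method — the coefficients vary with the index, breaking the constant-coefficient structure the method needs.


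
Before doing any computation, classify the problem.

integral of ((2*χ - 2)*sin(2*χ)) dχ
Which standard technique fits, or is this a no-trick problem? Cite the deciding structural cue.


Method: integration by parts — 2*χ - 2 dies after finitely many derivatives while sin(2*χ) cycles under integration — the tabular/parts setup.


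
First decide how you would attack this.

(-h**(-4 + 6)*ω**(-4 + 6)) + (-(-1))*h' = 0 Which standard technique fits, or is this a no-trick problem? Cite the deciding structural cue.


Method: separation of variables — the slope splits multiplicatively: ω**(-4 + 6) carrying all ω-dependence times h**(-4 + 6) carrying all h-dependence — separate and integrate.


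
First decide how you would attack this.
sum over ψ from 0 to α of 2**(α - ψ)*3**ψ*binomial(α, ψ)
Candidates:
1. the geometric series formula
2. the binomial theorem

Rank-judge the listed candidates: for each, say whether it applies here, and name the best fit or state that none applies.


Best approach: the binomial theorem — the binomial coefficients weight matched powers of 3 and 2, which is exactly the expansion of a binomial power.
- the geometric series formula: consecutive terms are not related by a fixed multiplier.
- the binomial theorem: applies; the problem has the shape this method handles.


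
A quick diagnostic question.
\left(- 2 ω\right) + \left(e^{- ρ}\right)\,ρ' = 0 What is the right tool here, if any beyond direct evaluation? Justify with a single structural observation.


Method: separation of variables — solved for the derivative, the right side splits multiplicatively into a function of each variable alone — divide and integrate each side. The cross-partial test also passes here (vacuously, each side single-variable); the potential-function route would work, separation is simply more immediate.


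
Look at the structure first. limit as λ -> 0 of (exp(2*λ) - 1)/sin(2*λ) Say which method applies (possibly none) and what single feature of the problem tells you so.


Diagnosis: l'Hôpital's rule (0/0) — numerator and denominator both vanish at 0 — a genuine 0/0 form, which is exactly when l'Hôpital applies. One could equally expand both pieces locally and compare leading terms; the rule does that in one stroke.


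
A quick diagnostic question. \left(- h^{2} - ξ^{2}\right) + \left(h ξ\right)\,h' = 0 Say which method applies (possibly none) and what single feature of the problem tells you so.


Best approach: the homogeneous substitution — scaling ξ and h together leaves the slope fixed — it depends only on h/ξ, so substitute the ratio. Rearranged, this also fits the Bernoulli template directly; the homogeneous substitution reads the structure without the rearrangement.


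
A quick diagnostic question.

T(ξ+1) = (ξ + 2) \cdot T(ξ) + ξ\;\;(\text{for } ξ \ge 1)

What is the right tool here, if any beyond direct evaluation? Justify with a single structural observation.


Verdict: a summation factor — the coefficient ξ + 2 drifts with the index, so no fixed root exists; normalizing by the cumulative product telescopes it.


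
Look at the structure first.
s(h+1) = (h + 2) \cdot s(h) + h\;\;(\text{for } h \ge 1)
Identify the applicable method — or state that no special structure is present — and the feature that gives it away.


Technique: a summation factor — because the multiplier h + 2 is index-dependent, divide through by its running product and sum the resulting differences.


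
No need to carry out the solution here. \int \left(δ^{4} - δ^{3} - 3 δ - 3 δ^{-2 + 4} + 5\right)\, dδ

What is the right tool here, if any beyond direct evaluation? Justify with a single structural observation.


Diagnosis: no special technique — a term-by-term power-rule job in δ; no substitution or rearrangement earns its keep here.


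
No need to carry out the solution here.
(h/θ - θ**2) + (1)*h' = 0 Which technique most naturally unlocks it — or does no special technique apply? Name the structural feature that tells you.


Method: a linear integrating factor — the unknown enters only to the first power against a nonzero forcing term — the integrating-factor template applies directly.


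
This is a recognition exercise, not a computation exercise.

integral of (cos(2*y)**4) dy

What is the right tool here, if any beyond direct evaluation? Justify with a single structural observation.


Verdict: a trigonometric identity — apply power reduction to cos(2*y)**4; each application halves the trigonometric degree.


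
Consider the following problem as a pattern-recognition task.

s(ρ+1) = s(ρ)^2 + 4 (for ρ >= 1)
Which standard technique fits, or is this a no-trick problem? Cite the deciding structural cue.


Technique: no special technique — each new value is a nonlinear function of earlier ones — scaling arguments and superposition both fail.


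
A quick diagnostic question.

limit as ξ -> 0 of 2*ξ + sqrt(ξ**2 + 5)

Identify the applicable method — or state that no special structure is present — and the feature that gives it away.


Technique: no special technique — no denominator vanishes and nothing blows up at 0: direct substitution is the whole computation.


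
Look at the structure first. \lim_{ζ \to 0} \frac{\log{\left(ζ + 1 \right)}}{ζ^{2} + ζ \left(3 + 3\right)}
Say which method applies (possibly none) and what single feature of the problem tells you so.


Diagnosis: l'Hôpital's rule (0/0) — the 0/0 form at 0 is the signature situation for l'Hôpital's rule. A local series expansion at the point resolves it as well; the rule is the packaged version of that step.


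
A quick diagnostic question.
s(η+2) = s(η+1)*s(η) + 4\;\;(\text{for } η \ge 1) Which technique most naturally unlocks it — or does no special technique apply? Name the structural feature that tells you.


Technique: no special technique — the unknown sequence enters the update nonlinearly, so no linear method fits the recurrence as written — direct iteration remains.


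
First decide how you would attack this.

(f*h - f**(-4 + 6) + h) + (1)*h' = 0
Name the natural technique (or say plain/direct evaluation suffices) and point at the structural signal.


Method: a linear integrating factor — the unknown enters only to the first power against a nonzero forcing term — the integrating-factor template applies directly.


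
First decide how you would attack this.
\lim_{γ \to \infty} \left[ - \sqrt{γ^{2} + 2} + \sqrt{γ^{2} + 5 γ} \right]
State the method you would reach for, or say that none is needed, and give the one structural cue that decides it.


Method: conjugate multiplication — \sqrt{γ^{2} + 5 γ} and \sqrt{γ^{2} + 2} both blow up, but their difference is tame once the conjugate rationalizes it.


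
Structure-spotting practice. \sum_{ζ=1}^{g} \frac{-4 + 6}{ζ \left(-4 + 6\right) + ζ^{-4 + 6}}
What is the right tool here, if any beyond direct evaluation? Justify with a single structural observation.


Diagnosis: telescoping — the summand \frac{-4 + 6}{ζ \left(-4 + 6\right) + ζ^{-4 + 6}} decomposes into fractions whose poles differ by an integer shift — the series collapses.


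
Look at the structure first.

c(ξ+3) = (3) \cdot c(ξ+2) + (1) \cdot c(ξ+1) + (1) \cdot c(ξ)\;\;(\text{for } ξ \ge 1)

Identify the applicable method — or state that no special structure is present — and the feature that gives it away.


Diagnosis: the characteristic-root method — linear, homogeneous, constant coefficients: solutions of the form r^ξ exist — find the roots of the characteristic polynomial.


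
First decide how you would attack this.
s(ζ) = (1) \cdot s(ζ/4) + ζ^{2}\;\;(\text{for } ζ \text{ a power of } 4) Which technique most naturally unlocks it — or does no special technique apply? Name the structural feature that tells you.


Verdict: the master substitution — the argument shrinks by the factor 4, so measure the index on a logarithmic scale and the recursion becomes a shift.


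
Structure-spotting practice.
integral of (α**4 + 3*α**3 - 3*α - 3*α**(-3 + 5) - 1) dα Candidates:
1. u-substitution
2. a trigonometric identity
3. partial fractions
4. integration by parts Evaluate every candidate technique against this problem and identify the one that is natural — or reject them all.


Diagnosis: no special technique — a term-by-term power-rule job in α; no substitution or rearrangement earns its keep here.
- u-substitution: any workable substitution here is cosmetic — the integrand is already in directly integrable form.
- a trigonometric identity — there is no trigonometric structure at all — the integrand carries no sine or cosine to rewrite.
- partial fractions: the expression is not a ratio of polynomials that decomposes further.
- integration by parts: parts would only shuffle a directly integrable integrand.


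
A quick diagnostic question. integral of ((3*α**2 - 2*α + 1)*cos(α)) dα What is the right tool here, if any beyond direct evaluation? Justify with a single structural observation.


Diagnosis: integration by parts — a polynomial 3*α**2 - 2*α + 1 against the kernel cos(α) is the signature bounded-ladder case for integration by parts.


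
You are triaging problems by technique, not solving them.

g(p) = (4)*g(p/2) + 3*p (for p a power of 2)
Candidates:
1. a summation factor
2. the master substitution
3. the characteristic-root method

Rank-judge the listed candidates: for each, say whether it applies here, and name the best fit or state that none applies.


Best approach: the master substitution — the argument p/2 divides the index by 2; the standard p = 2^m substitution converts it to a constant-shift recurrence.
- a summation factor — a divided-index call is outside the fixed-shift first-order family a summation factor normalizes.
- the master substitution — applicable, and directly so.
- the characteristic-root method: a divided-index call is not the fixed-shift linear shape that characteristic roots solve.


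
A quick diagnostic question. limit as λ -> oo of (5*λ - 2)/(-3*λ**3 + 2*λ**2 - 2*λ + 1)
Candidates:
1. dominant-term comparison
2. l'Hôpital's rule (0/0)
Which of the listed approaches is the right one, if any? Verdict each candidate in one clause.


Technique: dominant-term comparison — at large λ only the top-degree terms survive; compare the leading terms and the limit falls out.
- dominant-term comparison: a fit — the right tool for this form.
- l'Hôpital's rule (0/0) — viewed as a single quotient this runs to ∞/∞, not the 0/0 clash this candidate addresses; an at-infinity variant of the rule would resolve it, but comparing leading growth reads the answer without differentiating.


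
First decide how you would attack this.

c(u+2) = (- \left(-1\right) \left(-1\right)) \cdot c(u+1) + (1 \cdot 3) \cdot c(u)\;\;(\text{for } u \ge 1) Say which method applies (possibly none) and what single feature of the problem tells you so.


Best approach: the characteristic-root method — this is the constant-coefficient homogeneous case — the whole solution in u reduces to a polynomial's roots.


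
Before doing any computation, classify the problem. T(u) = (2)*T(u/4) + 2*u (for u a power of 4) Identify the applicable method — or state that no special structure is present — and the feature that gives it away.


Method: the master substitution — treat m = log base 4 of u as the new clock: one recursion step advances m by one while u scales by 4.


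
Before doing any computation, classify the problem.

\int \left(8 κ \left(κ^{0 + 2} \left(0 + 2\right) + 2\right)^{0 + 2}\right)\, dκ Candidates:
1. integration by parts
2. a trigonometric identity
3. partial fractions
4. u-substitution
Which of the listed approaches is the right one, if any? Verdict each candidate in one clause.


Technique: u-substitution — the only nontrivial dependence routes through (κ^{0 + 2} \left(0 + 2\right) + 2), whose derivative supplies the leftover factor up to a constant multiple — u = (κ^{0 + 2} \left(0 + 2\right) + 2) flattens it. Nothing stops a full expansion here — the substitution simply spares the algebra.
- integration by parts: parts would only shuffle a directly integrable integrand.
- a trigonometric identity — no sine or cosine appears, so there is nothing for a trigonometric identity to act on.
- partial fractions: the expression is not a ratio of polynomials that decomposes further.
- u-substitution: yes, a natural case for it.


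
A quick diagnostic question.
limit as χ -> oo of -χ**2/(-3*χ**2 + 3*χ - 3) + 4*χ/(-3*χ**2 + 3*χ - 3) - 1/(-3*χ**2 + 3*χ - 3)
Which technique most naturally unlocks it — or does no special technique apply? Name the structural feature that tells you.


Technique: dominant-term comparison — divide through by the highest power of χ; every lower-order term dies and the dominant terms decide the limit. Differentiating the expression as a single quotient would eventually settle it as well; matching dominant growth settles it immediately.


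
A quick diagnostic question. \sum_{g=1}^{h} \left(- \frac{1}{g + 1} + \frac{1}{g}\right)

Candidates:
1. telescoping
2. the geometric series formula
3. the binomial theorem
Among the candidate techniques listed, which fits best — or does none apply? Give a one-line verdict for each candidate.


Verdict: telescoping — spot the paired structure — each term adds \frac{1}{g} and subtracts its successor value, which the next term restores: the definition of a telescoping chain.
- telescoping — yes, a natural case for it.
- the geometric series formula — there is no constant term-to-term ratio.
- the binomial theorem — no binomial coefficients pair with matched powers.


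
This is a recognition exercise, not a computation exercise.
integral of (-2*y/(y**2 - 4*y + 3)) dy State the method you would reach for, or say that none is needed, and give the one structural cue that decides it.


Method: partial fractions — once y**2 - 4*y + 3 is factored, each root contributes a simple-fraction term; integrate them one at a time.


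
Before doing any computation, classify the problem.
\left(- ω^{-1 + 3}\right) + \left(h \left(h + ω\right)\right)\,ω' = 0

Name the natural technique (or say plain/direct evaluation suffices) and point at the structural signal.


Verdict: the homogeneous substitution — the slope's numerator and denominator share total degree; set v = ω/h and the equation drops to separable form. Rewriting — with the variables' roles exchanged where the shape demands it — would expose a Bernoulli structure too; the homogeneous substitution simply reads the degrees directly.


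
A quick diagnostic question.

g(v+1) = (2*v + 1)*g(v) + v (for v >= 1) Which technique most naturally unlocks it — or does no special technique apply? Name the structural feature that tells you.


Best approach: a summation factor — rescale the sequence by the product of the weights 2*v + 1 so far — the recurrence collapses to a plain running sum.


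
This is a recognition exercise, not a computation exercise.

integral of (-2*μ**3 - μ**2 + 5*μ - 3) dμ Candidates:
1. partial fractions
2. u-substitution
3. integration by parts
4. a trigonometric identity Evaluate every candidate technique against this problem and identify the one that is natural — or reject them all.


Method: no special technique — a term-by-term power-rule job in μ; no substitution or rearrangement earns its keep here.
- partial fractions — the expression is not a ratio of polynomials that decomposes further.
- u-substitution: any workable substitution here is cosmetic — the integrand is already in directly integrable form.
- integration by parts — parts would only shuffle a directly integrable integrand.
- a trigonometric identity — with no trigonometric functions present, identity rewriting has no target.


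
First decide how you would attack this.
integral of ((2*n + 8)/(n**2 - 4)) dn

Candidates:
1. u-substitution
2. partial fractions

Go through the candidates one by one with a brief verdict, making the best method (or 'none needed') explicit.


Diagnosis: partial fractions — a proper rational integrand over the factorable n**2 - 4: partial fractions reduce it to elementary pieces.
- u-substitution — no subexpression of the integrand pairs with its own derivative as a factor — individual terms may offer their own substitutions, but any change of variable covering the whole integral would have to be constructed from outside the expression.
- partial fractions — applicable, and directly so.


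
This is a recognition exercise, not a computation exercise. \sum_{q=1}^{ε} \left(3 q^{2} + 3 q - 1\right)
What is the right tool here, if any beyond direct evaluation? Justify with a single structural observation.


Method: no special technique — no ratio, no shift structure, no binomial pattern: sum the constant-multiple powers of q with known formulas.


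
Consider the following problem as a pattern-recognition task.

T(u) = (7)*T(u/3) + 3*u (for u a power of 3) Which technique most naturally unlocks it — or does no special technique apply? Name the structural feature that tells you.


Diagnosis: the master substitution — recursion at u/3 is multiplicative in the index; logarithmic reindexing via u = 3^m linearizes it.


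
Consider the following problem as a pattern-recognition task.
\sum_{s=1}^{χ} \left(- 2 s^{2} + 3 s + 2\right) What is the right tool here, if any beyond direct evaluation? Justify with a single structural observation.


Verdict: no special technique — this is bookkeeping, not technique: standard formulas for sums of constant-multiple powers of s apply termwise.


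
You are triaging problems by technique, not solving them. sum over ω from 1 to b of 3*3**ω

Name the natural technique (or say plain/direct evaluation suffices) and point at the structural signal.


Best approach: the geometric series formula — each term is 3 times the previous one, so the geometric-series formula applies directly.
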